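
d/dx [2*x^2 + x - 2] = 4*x + 1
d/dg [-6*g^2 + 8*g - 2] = 8 - 12*g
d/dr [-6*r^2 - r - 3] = -12*r - 1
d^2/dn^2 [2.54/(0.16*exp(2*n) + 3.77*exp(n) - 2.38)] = (2.54*(0.32*exp(n) + 3.77)*(0.64*exp(n) + 7.54)*exp(n) - (1.6256*exp(n) + 9.5758)*(0.16*exp(2*n) + 3.77*exp(n) - 2.38))*exp(n)/(0.16*exp(2*n) + 3.77*exp(n) - 2.38)^3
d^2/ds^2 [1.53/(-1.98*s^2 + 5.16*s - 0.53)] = (11.996424*s^2 - 31.263408*s - 1.53*(3.96*s - 5.16)*(7.92*s - 10.32) + 3.211164)/(1.98*s^2 - 5.16*s + 0.53)^3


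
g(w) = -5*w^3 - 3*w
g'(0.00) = -3.00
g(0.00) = 0.00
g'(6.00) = -543.00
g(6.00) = -1098.00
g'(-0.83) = -13.33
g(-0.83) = 5.35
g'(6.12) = -564.82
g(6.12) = -1164.46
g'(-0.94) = -16.25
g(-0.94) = 6.97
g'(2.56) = -101.30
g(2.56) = -91.57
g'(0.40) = -5.40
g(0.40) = -1.52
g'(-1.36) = -30.74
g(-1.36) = 16.66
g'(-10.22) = -1569.73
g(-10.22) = 5367.97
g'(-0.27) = -4.09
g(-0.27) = 0.91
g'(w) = -15*w^2 - 3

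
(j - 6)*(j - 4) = j^2 - 10*j + 24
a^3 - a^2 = a^2*(a - 1)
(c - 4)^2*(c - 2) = c^3 - 10*c^2 + 32*c - 32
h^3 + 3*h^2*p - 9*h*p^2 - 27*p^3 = (h - 3*p)*(h + 3*p)^2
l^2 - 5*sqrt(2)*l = l*(l - 5*sqrt(2))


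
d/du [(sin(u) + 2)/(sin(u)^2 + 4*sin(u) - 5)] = (-4*sin(u) + cos(u)^2 - 14)*cos(u)/(sin(u)^2 + 4*sin(u) - 5)^2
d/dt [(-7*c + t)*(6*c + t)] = -c + 2*t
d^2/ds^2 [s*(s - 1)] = 2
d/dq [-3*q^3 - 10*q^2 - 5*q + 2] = -9*q^2 - 20*q - 5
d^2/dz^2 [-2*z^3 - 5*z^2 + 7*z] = -12*z - 10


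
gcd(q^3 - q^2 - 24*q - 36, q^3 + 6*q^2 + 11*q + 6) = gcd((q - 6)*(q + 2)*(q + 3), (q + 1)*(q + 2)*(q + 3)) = q^2 + 5*q + 6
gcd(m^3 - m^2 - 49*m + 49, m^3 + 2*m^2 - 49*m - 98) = m^2 - 49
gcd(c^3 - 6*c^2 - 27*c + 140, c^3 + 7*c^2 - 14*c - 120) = c^2 + c - 20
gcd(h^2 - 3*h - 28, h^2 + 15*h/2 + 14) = h + 4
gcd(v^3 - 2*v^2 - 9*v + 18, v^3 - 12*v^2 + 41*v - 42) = v^2 - 5*v + 6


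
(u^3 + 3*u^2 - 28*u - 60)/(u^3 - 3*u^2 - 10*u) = (u + 6)/u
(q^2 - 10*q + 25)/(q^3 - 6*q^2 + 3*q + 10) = (q - 5)/(q^2 - q - 2)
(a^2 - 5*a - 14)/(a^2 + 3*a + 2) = (a - 7)/(a + 1)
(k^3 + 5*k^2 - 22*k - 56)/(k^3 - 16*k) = (k^2 + 9*k + 14)/(k*(k + 4))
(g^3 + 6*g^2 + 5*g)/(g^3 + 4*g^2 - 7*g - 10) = g/(g - 2)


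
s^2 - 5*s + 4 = (s - 4)*(s - 1)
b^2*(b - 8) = b^3 - 8*b^2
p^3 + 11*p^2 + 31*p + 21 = (p + 1)*(p + 3)*(p + 7)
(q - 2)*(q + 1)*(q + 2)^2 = q^4 + 3*q^3 - 2*q^2 - 12*q - 8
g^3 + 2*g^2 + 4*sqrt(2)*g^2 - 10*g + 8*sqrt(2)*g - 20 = (g + 2)*(g - sqrt(2))*(g + 5*sqrt(2))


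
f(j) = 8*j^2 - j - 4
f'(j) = 16*j - 1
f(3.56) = 93.83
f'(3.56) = 55.96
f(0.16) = -3.96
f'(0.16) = 1.56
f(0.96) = 2.41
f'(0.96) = 14.36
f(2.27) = 34.95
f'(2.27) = 35.32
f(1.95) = 24.47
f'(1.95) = 30.20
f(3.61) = 96.65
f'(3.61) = 56.76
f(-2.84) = 63.36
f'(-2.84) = -46.44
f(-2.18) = 36.20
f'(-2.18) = -35.88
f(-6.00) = 290.00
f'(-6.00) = -97.00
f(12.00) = 1136.00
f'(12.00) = 191.00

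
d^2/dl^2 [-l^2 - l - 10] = -2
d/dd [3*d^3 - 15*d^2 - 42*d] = 9*d^2 - 30*d - 42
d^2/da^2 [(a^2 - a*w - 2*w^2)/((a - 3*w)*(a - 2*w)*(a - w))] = 2*(a^3 + 3*a^2*w - 21*a*w^2 + 25*w^3)/(a^6 - 12*a^5*w + 57*a^4*w^2 - 136*a^3*w^3 + 171*a^2*w^4 - 108*a*w^5 + 27*w^6)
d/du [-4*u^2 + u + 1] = 1 - 8*u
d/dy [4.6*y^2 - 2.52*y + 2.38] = 9.2*y - 2.52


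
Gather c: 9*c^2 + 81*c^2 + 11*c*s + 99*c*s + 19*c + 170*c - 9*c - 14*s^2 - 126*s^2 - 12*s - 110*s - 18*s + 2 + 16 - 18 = 90*c^2 + c*(110*s + 180) - 140*s^2 - 140*s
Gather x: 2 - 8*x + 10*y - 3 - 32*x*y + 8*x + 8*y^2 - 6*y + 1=-32*x*y + 8*y^2 + 4*y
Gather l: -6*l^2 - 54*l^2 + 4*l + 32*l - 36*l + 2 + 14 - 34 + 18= -60*l^2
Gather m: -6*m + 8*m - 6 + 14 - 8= 2*m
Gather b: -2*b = -2*b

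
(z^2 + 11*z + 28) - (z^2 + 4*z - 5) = 7*z + 33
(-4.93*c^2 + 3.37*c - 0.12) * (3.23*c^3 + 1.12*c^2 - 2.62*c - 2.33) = -15.9239*c^5 + 5.3635*c^4 + 16.3034*c^3 + 2.5231*c^2 - 7.5377*c + 0.2796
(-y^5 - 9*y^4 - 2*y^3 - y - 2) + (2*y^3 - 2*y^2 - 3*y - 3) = -y^5 - 9*y^4 - 2*y^2 - 4*y - 5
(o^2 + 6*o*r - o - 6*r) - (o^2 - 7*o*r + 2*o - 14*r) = 13*o*r - 3*o + 8*r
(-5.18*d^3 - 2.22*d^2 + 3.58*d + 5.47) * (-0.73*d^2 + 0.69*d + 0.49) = 3.7814*d^5 - 1.9536*d^4 - 6.6834*d^3 - 2.6107*d^2 + 5.5285*d + 2.6803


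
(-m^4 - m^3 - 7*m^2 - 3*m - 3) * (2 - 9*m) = 9*m^5 + 7*m^4 + 61*m^3 + 13*m^2 + 21*m - 6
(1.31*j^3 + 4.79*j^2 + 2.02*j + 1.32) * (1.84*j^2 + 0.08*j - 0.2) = 2.4104*j^5 + 8.9184*j^4 + 3.838*j^3 + 1.6324*j^2 - 0.2984*j - 0.264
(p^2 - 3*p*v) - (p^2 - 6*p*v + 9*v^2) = 3*p*v - 9*v^2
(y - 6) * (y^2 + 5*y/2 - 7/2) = y^3 - 7*y^2/2 - 37*y/2 + 21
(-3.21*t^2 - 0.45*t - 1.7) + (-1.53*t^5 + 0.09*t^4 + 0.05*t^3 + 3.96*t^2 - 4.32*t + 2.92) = -1.53*t^5 + 0.09*t^4 + 0.05*t^3 + 0.75*t^2 - 4.77*t + 1.22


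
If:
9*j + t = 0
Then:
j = -t/9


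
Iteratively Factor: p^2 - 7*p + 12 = (p - 3)*(p - 4)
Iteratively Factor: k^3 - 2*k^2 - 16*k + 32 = (k - 4)*(k^2 + 2*k - 8) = (k - 4)*(k - 2)*(k + 4)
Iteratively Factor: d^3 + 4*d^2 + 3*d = (d + 3)*(d^2 + d) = (d + 1)*(d + 3)*(d)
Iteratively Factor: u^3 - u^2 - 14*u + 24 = (u - 2)*(u^2 + u - 12) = (u - 3)*(u - 2)*(u + 4)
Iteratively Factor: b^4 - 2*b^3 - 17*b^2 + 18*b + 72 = (b - 3)*(b^3 + b^2 - 14*b - 24) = (b - 3)*(b + 3)*(b^2 - 2*b - 8) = (b - 4)*(b - 3)*(b + 3)*(b + 2)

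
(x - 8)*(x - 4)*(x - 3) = x^3 - 15*x^2 + 68*x - 96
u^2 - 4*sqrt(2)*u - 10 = (u - 5*sqrt(2))*(u + sqrt(2))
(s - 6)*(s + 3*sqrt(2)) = s^2 - 6*s + 3*sqrt(2)*s - 18*sqrt(2)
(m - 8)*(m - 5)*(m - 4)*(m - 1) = m^4 - 18*m^3 + 109*m^2 - 252*m + 160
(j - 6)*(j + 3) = j^2 - 3*j - 18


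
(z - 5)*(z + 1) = z^2 - 4*z - 5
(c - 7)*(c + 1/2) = c^2 - 13*c/2 - 7/2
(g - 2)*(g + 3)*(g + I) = g^3 + g^2 + I*g^2 - 6*g + I*g - 6*I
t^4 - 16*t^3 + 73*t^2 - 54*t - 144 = (t - 8)*(t - 6)*(t - 3)*(t + 1)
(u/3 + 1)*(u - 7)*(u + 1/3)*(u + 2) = u^4/3 - 5*u^3/9 - 89*u^2/9 - 155*u/9 - 14/3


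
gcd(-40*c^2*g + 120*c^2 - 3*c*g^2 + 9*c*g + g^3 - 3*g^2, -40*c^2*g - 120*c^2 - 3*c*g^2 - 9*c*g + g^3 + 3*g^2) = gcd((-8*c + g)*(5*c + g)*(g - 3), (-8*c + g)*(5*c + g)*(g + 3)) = 40*c^2 + 3*c*g - g^2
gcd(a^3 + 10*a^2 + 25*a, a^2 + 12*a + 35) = a + 5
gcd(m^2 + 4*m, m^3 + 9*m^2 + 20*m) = m^2 + 4*m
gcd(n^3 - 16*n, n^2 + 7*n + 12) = n + 4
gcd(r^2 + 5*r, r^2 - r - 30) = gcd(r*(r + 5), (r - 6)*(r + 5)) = r + 5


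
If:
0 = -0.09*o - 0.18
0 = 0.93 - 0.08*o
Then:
No Solution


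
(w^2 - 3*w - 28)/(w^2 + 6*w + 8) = (w - 7)/(w + 2)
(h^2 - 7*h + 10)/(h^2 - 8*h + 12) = (h - 5)/(h - 6)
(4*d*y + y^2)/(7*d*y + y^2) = (4*d + y)/(7*d + y)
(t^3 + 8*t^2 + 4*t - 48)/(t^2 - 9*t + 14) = (t^2 + 10*t + 24)/(t - 7)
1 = 1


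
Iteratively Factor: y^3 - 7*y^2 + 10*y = (y - 2)*(y^2 - 5*y) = (y - 5)*(y - 2)*(y)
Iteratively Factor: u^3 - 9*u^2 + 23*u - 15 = (u - 1)*(u^2 - 8*u + 15) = (u - 3)*(u - 1)*(u - 5)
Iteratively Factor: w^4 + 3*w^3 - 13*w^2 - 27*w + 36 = (w - 1)*(w^3 + 4*w^2 - 9*w - 36) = (w - 1)*(w + 4)*(w^2 - 9) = (w - 1)*(w + 3)*(w + 4)*(w - 3)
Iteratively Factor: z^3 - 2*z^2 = (z)*(z^2 - 2*z) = z^2*(z - 2)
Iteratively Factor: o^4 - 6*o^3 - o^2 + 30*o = (o - 5)*(o^3 - o^2 - 6*o) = (o - 5)*(o - 3)*(o^2 + 2*o) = o*(o - 5)*(o - 3)*(o + 2)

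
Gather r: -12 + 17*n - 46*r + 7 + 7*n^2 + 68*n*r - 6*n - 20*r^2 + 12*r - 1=7*n^2 + 11*n - 20*r^2 + r*(68*n - 34) - 6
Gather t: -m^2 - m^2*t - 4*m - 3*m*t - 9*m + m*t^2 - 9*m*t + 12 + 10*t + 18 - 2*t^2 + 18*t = -m^2 - 13*m + t^2*(m - 2) + t*(-m^2 - 12*m + 28) + 30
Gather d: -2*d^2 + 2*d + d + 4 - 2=-2*d^2 + 3*d + 2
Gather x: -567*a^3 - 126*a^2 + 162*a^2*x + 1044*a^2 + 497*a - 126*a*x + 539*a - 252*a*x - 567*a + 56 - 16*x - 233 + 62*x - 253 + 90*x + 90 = -567*a^3 + 918*a^2 + 469*a + x*(162*a^2 - 378*a + 136) - 340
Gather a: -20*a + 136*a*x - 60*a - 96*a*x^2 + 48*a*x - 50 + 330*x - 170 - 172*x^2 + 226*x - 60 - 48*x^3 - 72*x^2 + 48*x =a*(-96*x^2 + 184*x - 80) - 48*x^3 - 244*x^2 + 604*x - 280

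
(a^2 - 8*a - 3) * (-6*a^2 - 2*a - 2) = -6*a^4 + 46*a^3 + 32*a^2 + 22*a + 6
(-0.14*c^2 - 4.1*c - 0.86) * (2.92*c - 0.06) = -0.4088*c^3 - 11.9636*c^2 - 2.2652*c + 0.0516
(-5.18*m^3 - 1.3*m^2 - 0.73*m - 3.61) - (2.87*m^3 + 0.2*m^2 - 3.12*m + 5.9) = -8.05*m^3 - 1.5*m^2 + 2.39*m - 9.51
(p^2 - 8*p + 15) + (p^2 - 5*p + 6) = 2*p^2 - 13*p + 21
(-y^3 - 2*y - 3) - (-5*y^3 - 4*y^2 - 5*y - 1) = 4*y^3 + 4*y^2 + 3*y - 2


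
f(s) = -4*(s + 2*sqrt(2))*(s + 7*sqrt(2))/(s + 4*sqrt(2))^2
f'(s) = -4*(s + 2*sqrt(2))/(s + 4*sqrt(2))^2 + 8*(s + 2*sqrt(2))*(s + 7*sqrt(2))/(s + 4*sqrt(2))^3 - 4*(s + 7*sqrt(2))/(s + 4*sqrt(2))^2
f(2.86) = -4.00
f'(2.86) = -0.08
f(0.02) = -3.51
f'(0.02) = -0.35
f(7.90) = -4.16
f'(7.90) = -0.00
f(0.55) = -3.67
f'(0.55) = -0.25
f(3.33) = -4.04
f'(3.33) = -0.06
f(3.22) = -4.03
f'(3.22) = -0.07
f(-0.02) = -3.49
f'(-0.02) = -0.36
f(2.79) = -4.00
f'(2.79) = -0.08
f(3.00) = -4.01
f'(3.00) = -0.07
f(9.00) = -4.16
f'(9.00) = 0.00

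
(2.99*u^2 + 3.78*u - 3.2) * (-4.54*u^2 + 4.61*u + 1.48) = -13.5746*u^4 - 3.3773*u^3 + 36.379*u^2 - 9.1576*u - 4.736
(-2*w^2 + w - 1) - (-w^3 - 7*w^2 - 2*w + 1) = w^3 + 5*w^2 + 3*w - 2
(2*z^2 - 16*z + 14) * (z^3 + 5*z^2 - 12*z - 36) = 2*z^5 - 6*z^4 - 90*z^3 + 190*z^2 + 408*z - 504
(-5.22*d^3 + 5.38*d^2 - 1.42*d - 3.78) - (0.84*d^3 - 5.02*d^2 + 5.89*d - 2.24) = -6.06*d^3 + 10.4*d^2 - 7.31*d - 1.54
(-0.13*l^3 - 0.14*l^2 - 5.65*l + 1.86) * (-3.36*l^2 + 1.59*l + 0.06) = 0.4368*l^5 + 0.2637*l^4 + 18.7536*l^3 - 15.2415*l^2 + 2.6184*l + 0.1116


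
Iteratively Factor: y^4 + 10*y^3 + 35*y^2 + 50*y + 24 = (y + 3)*(y^3 + 7*y^2 + 14*y + 8) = (y + 1)*(y + 3)*(y^2 + 6*y + 8) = (y + 1)*(y + 2)*(y + 3)*(y + 4)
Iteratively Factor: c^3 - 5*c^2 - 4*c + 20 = (c - 5)*(c^2 - 4) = (c - 5)*(c - 2)*(c + 2)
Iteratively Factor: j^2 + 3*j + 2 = (j + 1)*(j + 2)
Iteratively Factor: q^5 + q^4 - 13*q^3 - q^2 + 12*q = (q + 4)*(q^4 - 3*q^3 - q^2 + 3*q) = (q - 3)*(q + 4)*(q^3 - q) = (q - 3)*(q + 1)*(q + 4)*(q^2 - q) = q*(q - 3)*(q + 1)*(q + 4)*(q - 1)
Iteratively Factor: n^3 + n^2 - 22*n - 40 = (n - 5)*(n^2 + 6*n + 8) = (n - 5)*(n + 2)*(n + 4)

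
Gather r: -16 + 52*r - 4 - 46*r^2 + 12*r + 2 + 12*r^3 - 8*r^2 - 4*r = 12*r^3 - 54*r^2 + 60*r - 18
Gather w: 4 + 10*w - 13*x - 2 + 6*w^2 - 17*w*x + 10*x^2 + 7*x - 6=6*w^2 + w*(10 - 17*x) + 10*x^2 - 6*x - 4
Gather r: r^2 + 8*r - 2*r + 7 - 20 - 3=r^2 + 6*r - 16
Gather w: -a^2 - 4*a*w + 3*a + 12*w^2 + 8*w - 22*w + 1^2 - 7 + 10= -a^2 + 3*a + 12*w^2 + w*(-4*a - 14) + 4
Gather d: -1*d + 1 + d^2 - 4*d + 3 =d^2 - 5*d + 4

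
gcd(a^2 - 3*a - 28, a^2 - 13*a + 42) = a - 7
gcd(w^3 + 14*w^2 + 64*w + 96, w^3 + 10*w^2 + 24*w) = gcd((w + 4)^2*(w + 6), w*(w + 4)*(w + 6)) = w^2 + 10*w + 24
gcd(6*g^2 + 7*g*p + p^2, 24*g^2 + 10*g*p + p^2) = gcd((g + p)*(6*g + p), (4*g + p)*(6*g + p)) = 6*g + p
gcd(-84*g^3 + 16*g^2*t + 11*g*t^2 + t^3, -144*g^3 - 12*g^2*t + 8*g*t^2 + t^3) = 6*g + t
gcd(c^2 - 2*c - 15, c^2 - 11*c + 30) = c - 5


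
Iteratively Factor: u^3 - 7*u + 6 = (u + 3)*(u^2 - 3*u + 2) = (u - 2)*(u + 3)*(u - 1)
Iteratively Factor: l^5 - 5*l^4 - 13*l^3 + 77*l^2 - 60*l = (l - 3)*(l^4 - 2*l^3 - 19*l^2 + 20*l) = (l - 3)*(l - 1)*(l^3 - l^2 - 20*l) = (l - 3)*(l - 1)*(l + 4)*(l^2 - 5*l) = l*(l - 3)*(l - 1)*(l + 4)*(l - 5)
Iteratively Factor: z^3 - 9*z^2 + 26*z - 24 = (z - 3)*(z^2 - 6*z + 8) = (z - 4)*(z - 3)*(z - 2)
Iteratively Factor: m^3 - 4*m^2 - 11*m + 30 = (m - 2)*(m^2 - 2*m - 15) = (m - 5)*(m - 2)*(m + 3)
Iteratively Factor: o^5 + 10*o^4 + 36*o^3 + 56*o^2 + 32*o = (o + 2)*(o^4 + 8*o^3 + 20*o^2 + 16*o) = (o + 2)^2*(o^3 + 6*o^2 + 8*o) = (o + 2)^2*(o + 4)*(o^2 + 2*o) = (o + 2)^3*(o + 4)*(o)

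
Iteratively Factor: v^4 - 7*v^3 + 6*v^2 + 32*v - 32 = (v - 4)*(v^3 - 3*v^2 - 6*v + 8) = (v - 4)^2*(v^2 + v - 2) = (v - 4)^2*(v + 2)*(v - 1)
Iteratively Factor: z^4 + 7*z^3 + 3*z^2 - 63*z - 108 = (z + 3)*(z^3 + 4*z^2 - 9*z - 36) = (z + 3)^2*(z^2 + z - 12) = (z - 3)*(z + 3)^2*(z + 4)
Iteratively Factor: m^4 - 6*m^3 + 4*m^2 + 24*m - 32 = (m - 2)*(m^3 - 4*m^2 - 4*m + 16) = (m - 4)*(m - 2)*(m^2 - 4) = (m - 4)*(m - 2)*(m + 2)*(m - 2)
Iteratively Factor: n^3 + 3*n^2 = (n + 3)*(n^2) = n*(n + 3)*(n)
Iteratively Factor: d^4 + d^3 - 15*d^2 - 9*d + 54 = (d + 3)*(d^3 - 2*d^2 - 9*d + 18) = (d - 2)*(d + 3)*(d^2 - 9) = (d - 3)*(d - 2)*(d + 3)*(d + 3)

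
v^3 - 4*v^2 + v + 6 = (v - 3)*(v - 2)*(v + 1)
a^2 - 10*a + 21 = (a - 7)*(a - 3)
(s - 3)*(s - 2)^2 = s^3 - 7*s^2 + 16*s - 12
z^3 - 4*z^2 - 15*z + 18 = (z - 6)*(z - 1)*(z + 3)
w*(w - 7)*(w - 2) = w^3 - 9*w^2 + 14*w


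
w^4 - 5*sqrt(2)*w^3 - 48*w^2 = w^2*(w - 8*sqrt(2))*(w + 3*sqrt(2))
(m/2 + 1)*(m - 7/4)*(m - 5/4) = m^3/2 - m^2/2 - 61*m/32 + 35/16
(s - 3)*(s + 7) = s^2 + 4*s - 21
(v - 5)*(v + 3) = v^2 - 2*v - 15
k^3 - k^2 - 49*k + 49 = (k - 7)*(k - 1)*(k + 7)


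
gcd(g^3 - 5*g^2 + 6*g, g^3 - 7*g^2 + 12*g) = g^2 - 3*g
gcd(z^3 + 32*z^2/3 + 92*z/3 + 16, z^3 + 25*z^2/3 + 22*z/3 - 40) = z^2 + 10*z + 24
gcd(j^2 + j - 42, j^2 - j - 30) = j - 6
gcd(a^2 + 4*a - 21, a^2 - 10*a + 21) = a - 3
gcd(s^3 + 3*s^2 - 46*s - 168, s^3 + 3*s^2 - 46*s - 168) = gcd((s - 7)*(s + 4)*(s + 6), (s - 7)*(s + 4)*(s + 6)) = s^3 + 3*s^2 - 46*s - 168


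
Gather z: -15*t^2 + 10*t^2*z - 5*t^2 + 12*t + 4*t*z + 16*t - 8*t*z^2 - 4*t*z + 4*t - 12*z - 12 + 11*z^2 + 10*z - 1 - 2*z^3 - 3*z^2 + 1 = -20*t^2 + 32*t - 2*z^3 + z^2*(8 - 8*t) + z*(10*t^2 - 2) - 12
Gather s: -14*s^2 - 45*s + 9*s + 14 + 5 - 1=-14*s^2 - 36*s + 18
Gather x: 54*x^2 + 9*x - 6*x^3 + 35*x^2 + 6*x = -6*x^3 + 89*x^2 + 15*x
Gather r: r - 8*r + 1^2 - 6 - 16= -7*r - 21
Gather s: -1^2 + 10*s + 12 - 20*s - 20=-10*s - 9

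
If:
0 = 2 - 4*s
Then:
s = 1/2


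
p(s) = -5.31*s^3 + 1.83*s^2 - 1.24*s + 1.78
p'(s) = -15.93*s^2 + 3.66*s - 1.24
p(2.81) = -105.07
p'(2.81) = -116.74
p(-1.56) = 28.33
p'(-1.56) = -45.72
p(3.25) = -165.20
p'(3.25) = -157.61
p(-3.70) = 300.39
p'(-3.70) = -232.86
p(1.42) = -11.49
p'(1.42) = -28.16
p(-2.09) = 60.84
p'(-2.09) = -78.47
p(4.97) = -611.05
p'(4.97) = -376.54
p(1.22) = -6.65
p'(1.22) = -20.49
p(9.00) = -3732.14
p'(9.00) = -1258.63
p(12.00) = -8925.26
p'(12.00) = -2251.24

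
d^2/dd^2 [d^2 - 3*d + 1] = 2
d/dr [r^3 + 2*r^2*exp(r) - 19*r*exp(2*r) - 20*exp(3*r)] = 2*r^2*exp(r) + 3*r^2 - 38*r*exp(2*r) + 4*r*exp(r) - 60*exp(3*r) - 19*exp(2*r)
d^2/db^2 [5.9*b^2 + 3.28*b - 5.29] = 11.8000000000000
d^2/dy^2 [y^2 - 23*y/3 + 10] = 2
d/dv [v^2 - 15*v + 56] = 2*v - 15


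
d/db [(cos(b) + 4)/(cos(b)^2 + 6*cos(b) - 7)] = (cos(b)^2 + 8*cos(b) + 31)*sin(b)/(cos(b)^2 + 6*cos(b) - 7)^2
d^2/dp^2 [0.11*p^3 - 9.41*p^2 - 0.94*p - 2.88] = 0.66*p - 18.82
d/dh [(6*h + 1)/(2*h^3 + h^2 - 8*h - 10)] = 2*(6*h^3 + 3*h^2 - 24*h - (6*h + 1)*(3*h^2 + h - 4) - 30)/(2*h^3 + h^2 - 8*h - 10)^2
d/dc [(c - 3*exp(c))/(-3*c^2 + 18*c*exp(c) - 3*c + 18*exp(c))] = (-(c - 3*exp(c))*(6*c*exp(c) - 2*c + 12*exp(c) - 1) + (3*exp(c) - 1)*(c^2 - 6*c*exp(c) + c - 6*exp(c)))/(3*(c^2 - 6*c*exp(c) + c - 6*exp(c))^2)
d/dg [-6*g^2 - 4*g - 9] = -12*g - 4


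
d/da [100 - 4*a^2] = -8*a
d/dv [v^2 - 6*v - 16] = 2*v - 6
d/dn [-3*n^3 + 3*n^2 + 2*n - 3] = -9*n^2 + 6*n + 2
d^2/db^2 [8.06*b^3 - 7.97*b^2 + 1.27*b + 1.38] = 48.36*b - 15.94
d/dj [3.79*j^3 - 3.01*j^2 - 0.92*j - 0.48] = 11.37*j^2 - 6.02*j - 0.92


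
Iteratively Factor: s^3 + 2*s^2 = (s)*(s^2 + 2*s) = s*(s + 2)*(s)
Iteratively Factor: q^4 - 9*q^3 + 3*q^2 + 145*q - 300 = (q - 3)*(q^3 - 6*q^2 - 15*q + 100) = (q - 5)*(q - 3)*(q^2 - q - 20) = (q - 5)^2*(q - 3)*(q + 4)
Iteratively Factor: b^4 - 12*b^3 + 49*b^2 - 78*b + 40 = (b - 4)*(b^3 - 8*b^2 + 17*b - 10) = (b - 5)*(b - 4)*(b^2 - 3*b + 2) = (b - 5)*(b - 4)*(b - 1)*(b - 2)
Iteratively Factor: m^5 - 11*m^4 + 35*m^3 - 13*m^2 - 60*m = (m - 3)*(m^4 - 8*m^3 + 11*m^2 + 20*m) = (m - 3)*(m + 1)*(m^3 - 9*m^2 + 20*m) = (m - 4)*(m - 3)*(m + 1)*(m^2 - 5*m) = (m - 5)*(m - 4)*(m - 3)*(m + 1)*(m)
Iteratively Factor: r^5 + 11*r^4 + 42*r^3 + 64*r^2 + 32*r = (r)*(r^4 + 11*r^3 + 42*r^2 + 64*r + 32) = r*(r + 1)*(r^3 + 10*r^2 + 32*r + 32) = r*(r + 1)*(r + 2)*(r^2 + 8*r + 16) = r*(r + 1)*(r + 2)*(r + 4)*(r + 4)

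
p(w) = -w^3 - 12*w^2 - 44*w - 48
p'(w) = -3*w^2 - 24*w - 44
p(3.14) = -335.43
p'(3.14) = -148.94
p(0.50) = -73.12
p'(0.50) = -56.75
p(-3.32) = 2.41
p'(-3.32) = 2.61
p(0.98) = -103.59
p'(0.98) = -70.40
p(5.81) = -904.84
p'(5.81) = -284.71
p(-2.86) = 3.08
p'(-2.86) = 0.10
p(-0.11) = -43.30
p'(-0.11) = -41.40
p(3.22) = -347.49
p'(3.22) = -152.39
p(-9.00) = 105.00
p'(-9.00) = -71.00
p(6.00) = -960.00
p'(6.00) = -296.00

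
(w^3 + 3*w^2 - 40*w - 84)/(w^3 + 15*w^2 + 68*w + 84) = (w - 6)/(w + 6)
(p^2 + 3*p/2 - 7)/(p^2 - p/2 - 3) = (2*p + 7)/(2*p + 3)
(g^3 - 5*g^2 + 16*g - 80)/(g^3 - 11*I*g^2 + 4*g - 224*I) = (g^2 - g*(5 + 4*I) + 20*I)/(g^2 - 15*I*g - 56)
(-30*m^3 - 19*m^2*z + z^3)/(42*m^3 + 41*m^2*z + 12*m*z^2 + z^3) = (-5*m + z)/(7*m + z)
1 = 1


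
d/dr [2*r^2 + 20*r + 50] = 4*r + 20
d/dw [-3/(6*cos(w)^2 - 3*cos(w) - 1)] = 9*(1 - 4*cos(w))*sin(w)/(-6*cos(w)^2 + 3*cos(w) + 1)^2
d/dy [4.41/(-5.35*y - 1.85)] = 23.5935/(5.35*y + 1.85)^2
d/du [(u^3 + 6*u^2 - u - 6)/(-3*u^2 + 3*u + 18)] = u*(-u^3 + 2*u^2 + 23*u + 60)/(3*(u^4 - 2*u^3 - 11*u^2 + 12*u + 36))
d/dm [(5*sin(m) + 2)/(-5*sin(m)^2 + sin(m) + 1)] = (25*sin(m)^2 + 20*sin(m) + 3)*cos(m)/(-5*sin(m)^2 + sin(m) + 1)^2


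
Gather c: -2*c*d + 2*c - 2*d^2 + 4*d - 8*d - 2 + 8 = c*(2 - 2*d) - 2*d^2 - 4*d + 6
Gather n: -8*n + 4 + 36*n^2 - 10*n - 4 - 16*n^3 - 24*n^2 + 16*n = -16*n^3 + 12*n^2 - 2*n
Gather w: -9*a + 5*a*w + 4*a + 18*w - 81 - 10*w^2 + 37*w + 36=-5*a - 10*w^2 + w*(5*a + 55) - 45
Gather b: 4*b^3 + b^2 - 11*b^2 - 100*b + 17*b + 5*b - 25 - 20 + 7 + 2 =4*b^3 - 10*b^2 - 78*b - 36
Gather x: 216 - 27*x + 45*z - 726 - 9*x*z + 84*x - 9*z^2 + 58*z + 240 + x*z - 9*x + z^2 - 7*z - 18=x*(48 - 8*z) - 8*z^2 + 96*z - 288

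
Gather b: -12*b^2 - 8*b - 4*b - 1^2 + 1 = -12*b^2 - 12*b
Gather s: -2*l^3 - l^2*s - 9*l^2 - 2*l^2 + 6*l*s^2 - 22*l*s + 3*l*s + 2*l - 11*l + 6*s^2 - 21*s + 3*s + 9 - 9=-2*l^3 - 11*l^2 - 9*l + s^2*(6*l + 6) + s*(-l^2 - 19*l - 18)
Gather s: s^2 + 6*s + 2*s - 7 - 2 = s^2 + 8*s - 9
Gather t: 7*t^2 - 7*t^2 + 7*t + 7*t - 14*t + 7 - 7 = 0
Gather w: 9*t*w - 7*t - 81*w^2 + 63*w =-7*t - 81*w^2 + w*(9*t + 63)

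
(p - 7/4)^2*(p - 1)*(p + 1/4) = p^4 - 17*p^3/4 + 87*p^2/16 - 91*p/64 - 49/64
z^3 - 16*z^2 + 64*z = z*(z - 8)^2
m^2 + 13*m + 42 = (m + 6)*(m + 7)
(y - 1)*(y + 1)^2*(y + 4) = y^4 + 5*y^3 + 3*y^2 - 5*y - 4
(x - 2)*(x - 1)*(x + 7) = x^3 + 4*x^2 - 19*x + 14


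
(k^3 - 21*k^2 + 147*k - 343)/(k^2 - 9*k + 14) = (k^2 - 14*k + 49)/(k - 2)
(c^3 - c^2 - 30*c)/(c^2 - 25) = c*(c - 6)/(c - 5)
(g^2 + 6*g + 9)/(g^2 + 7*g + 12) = (g + 3)/(g + 4)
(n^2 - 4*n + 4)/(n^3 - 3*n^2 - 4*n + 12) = (n - 2)/(n^2 - n - 6)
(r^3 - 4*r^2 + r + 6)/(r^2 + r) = r - 5 + 6/r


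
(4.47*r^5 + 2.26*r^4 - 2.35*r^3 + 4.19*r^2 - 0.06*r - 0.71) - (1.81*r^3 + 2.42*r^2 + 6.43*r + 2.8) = 4.47*r^5 + 2.26*r^4 - 4.16*r^3 + 1.77*r^2 - 6.49*r - 3.51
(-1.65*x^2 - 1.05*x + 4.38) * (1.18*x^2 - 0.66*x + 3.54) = -1.947*x^4 - 0.15*x^3 + 0.0204*x^2 - 6.6078*x + 15.5052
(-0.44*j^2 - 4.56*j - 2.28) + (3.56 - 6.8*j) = -0.44*j^2 - 11.36*j + 1.28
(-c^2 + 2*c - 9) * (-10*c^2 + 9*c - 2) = 10*c^4 - 29*c^3 + 110*c^2 - 85*c + 18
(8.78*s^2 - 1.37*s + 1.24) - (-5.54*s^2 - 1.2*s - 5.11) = 14.32*s^2 - 0.17*s + 6.35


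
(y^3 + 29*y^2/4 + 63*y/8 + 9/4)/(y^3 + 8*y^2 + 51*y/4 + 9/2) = (4*y + 3)/(2*(2*y + 3))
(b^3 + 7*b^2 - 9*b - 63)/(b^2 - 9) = b + 7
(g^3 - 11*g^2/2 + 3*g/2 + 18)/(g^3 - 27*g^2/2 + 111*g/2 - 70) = (2*g^2 - 3*g - 9)/(2*g^2 - 19*g + 35)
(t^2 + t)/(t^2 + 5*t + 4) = t/(t + 4)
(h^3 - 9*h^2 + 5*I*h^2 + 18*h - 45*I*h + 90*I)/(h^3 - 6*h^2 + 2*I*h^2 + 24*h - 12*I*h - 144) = (h^2 + h*(-3 + 5*I) - 15*I)/(h^2 + 2*I*h + 24)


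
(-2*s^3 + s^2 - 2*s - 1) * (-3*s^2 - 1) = 6*s^5 - 3*s^4 + 8*s^3 + 2*s^2 + 2*s + 1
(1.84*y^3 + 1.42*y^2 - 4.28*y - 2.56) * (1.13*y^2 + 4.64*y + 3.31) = 2.0792*y^5 + 10.1422*y^4 + 7.8428*y^3 - 18.0518*y^2 - 26.0452*y - 8.4736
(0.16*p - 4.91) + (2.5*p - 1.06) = 2.66*p - 5.97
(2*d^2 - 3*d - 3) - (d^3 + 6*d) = -d^3 + 2*d^2 - 9*d - 3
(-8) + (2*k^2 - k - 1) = 2*k^2 - k - 9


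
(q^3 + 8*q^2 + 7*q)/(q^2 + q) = q + 7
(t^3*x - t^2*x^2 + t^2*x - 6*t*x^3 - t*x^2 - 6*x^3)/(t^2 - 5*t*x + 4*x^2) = x*(t^3 - t^2*x + t^2 - 6*t*x^2 - t*x - 6*x^2)/(t^2 - 5*t*x + 4*x^2)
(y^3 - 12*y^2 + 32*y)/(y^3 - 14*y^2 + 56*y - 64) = y/(y - 2)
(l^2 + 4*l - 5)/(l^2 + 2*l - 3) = (l + 5)/(l + 3)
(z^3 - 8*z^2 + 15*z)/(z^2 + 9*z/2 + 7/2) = 2*z*(z^2 - 8*z + 15)/(2*z^2 + 9*z + 7)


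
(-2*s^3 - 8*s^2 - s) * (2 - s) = 2*s^4 + 4*s^3 - 15*s^2 - 2*s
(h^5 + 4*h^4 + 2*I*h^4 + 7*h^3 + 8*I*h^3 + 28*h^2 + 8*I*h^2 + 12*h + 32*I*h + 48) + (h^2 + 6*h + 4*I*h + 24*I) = h^5 + 4*h^4 + 2*I*h^4 + 7*h^3 + 8*I*h^3 + 29*h^2 + 8*I*h^2 + 18*h + 36*I*h + 48 + 24*I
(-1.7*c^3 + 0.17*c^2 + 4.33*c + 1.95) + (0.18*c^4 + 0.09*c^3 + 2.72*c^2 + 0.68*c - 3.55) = 0.18*c^4 - 1.61*c^3 + 2.89*c^2 + 5.01*c - 1.6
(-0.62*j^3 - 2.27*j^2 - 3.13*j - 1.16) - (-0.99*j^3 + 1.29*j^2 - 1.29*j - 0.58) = 0.37*j^3 - 3.56*j^2 - 1.84*j - 0.58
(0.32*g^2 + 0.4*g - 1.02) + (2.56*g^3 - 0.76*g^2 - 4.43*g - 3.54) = 2.56*g^3 - 0.44*g^2 - 4.03*g - 4.56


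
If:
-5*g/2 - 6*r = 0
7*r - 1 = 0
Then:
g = -12/35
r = 1/7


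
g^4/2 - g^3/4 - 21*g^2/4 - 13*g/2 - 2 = (g/2 + 1/2)*(g - 4)*(g + 1/2)*(g + 2)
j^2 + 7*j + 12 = (j + 3)*(j + 4)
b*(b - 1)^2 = b^3 - 2*b^2 + b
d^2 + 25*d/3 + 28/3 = (d + 4/3)*(d + 7)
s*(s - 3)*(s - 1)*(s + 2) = s^4 - 2*s^3 - 5*s^2 + 6*s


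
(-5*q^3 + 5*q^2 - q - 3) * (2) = -10*q^3 + 10*q^2 - 2*q - 6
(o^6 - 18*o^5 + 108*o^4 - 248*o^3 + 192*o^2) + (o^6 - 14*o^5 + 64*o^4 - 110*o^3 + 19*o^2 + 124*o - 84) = 2*o^6 - 32*o^5 + 172*o^4 - 358*o^3 + 211*o^2 + 124*o - 84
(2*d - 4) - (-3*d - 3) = 5*d - 1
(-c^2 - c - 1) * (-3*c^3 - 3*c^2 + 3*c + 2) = 3*c^5 + 6*c^4 + 3*c^3 - 2*c^2 - 5*c - 2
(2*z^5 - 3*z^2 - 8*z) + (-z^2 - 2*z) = 2*z^5 - 4*z^2 - 10*z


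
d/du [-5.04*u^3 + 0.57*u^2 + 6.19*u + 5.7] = -15.12*u^2 + 1.14*u + 6.19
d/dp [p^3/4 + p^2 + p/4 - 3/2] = 3*p^2/4 + 2*p + 1/4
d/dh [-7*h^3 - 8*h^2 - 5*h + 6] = -21*h^2 - 16*h - 5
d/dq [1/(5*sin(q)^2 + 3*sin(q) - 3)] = -(10*sin(q) + 3)*cos(q)/(5*sin(q)^2 + 3*sin(q) - 3)^2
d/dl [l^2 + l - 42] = 2*l + 1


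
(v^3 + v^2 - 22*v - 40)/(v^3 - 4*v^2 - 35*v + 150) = (v^2 + 6*v + 8)/(v^2 + v - 30)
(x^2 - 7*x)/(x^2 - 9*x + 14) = x/(x - 2)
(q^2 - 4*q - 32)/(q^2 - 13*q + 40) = (q + 4)/(q - 5)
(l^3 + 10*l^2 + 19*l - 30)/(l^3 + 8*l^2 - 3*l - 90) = (l - 1)/(l - 3)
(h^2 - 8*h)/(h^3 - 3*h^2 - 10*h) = (8 - h)/(-h^2 + 3*h + 10)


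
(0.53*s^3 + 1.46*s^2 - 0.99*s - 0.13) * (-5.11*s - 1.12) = -2.7083*s^4 - 8.0542*s^3 + 3.4237*s^2 + 1.7731*s + 0.1456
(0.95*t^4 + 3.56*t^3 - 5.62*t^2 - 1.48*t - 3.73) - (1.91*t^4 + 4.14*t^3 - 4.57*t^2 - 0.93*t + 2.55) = -0.96*t^4 - 0.58*t^3 - 1.05*t^2 - 0.55*t - 6.28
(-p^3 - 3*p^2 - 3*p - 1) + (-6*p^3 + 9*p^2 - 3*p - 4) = -7*p^3 + 6*p^2 - 6*p - 5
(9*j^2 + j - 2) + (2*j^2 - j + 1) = 11*j^2 - 1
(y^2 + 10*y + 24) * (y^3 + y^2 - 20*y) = y^5 + 11*y^4 + 14*y^3 - 176*y^2 - 480*y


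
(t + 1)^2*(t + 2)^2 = t^4 + 6*t^3 + 13*t^2 + 12*t + 4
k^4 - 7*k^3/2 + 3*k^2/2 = k^2*(k - 3)*(k - 1/2)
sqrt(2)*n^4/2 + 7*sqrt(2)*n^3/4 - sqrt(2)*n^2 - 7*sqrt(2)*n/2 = n*(n + 7/2)*(n - sqrt(2))*(sqrt(2)*n/2 + 1)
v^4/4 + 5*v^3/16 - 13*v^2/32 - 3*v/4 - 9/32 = (v/4 + 1/4)*(v - 3/2)*(v + 3/4)*(v + 1)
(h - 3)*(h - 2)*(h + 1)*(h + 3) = h^4 - h^3 - 11*h^2 + 9*h + 18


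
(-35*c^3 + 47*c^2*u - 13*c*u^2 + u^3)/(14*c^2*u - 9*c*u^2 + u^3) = (5*c^2 - 6*c*u + u^2)/(u*(-2*c + u))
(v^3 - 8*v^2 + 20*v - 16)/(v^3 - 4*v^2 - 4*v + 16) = (v - 2)/(v + 2)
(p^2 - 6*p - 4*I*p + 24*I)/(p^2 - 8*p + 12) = (p - 4*I)/(p - 2)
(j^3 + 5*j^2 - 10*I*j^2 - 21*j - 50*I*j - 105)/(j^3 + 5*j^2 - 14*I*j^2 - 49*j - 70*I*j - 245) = (j - 3*I)/(j - 7*I)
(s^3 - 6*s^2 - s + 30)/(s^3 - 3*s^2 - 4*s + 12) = (s - 5)/(s - 2)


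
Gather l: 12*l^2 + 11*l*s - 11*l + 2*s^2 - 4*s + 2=12*l^2 + l*(11*s - 11) + 2*s^2 - 4*s + 2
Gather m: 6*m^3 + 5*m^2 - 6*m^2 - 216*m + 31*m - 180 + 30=6*m^3 - m^2 - 185*m - 150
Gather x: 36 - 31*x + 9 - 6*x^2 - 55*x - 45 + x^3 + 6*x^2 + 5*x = x^3 - 81*x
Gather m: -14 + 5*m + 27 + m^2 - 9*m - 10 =m^2 - 4*m + 3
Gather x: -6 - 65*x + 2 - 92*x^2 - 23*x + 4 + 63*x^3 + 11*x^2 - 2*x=63*x^3 - 81*x^2 - 90*x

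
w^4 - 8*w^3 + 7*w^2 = w^2*(w - 7)*(w - 1)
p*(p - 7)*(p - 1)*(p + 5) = p^4 - 3*p^3 - 33*p^2 + 35*p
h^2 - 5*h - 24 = (h - 8)*(h + 3)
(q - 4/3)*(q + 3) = q^2 + 5*q/3 - 4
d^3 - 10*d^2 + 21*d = d*(d - 7)*(d - 3)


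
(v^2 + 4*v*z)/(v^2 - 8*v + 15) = v*(v + 4*z)/(v^2 - 8*v + 15)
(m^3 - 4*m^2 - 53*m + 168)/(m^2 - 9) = (m^2 - m - 56)/(m + 3)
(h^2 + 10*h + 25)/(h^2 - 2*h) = (h^2 + 10*h + 25)/(h*(h - 2))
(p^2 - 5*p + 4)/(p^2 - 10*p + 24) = (p - 1)/(p - 6)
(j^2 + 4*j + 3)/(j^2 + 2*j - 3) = (j + 1)/(j - 1)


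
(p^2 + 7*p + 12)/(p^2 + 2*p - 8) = (p + 3)/(p - 2)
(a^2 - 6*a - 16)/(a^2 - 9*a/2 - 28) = 2*(a + 2)/(2*a + 7)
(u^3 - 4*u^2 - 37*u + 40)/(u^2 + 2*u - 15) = (u^2 - 9*u + 8)/(u - 3)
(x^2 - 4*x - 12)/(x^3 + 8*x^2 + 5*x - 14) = (x - 6)/(x^2 + 6*x - 7)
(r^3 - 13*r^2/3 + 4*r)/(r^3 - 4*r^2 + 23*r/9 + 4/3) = 3*r/(3*r + 1)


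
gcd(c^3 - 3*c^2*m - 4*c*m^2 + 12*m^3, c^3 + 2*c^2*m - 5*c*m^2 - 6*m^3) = c - 2*m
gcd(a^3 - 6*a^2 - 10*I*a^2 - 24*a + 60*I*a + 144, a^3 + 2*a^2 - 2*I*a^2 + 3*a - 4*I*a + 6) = 1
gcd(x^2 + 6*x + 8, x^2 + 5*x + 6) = x + 2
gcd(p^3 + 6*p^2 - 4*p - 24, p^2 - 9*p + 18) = 1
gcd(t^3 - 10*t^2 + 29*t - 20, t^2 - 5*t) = t - 5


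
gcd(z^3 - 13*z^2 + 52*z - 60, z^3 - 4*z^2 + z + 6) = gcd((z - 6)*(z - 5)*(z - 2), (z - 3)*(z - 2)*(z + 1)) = z - 2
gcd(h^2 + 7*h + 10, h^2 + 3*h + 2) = h + 2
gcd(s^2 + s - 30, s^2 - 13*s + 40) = s - 5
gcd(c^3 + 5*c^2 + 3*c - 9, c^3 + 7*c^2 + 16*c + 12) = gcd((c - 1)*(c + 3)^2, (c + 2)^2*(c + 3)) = c + 3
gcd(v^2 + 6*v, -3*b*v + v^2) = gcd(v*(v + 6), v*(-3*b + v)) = v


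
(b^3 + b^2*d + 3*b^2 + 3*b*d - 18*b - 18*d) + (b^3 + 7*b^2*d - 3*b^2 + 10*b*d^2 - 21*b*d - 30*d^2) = 2*b^3 + 8*b^2*d + 10*b*d^2 - 18*b*d - 18*b - 30*d^2 - 18*d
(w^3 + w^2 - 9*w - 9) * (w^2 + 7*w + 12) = w^5 + 8*w^4 + 10*w^3 - 60*w^2 - 171*w - 108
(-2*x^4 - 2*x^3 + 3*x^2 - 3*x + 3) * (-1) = 2*x^4 + 2*x^3 - 3*x^2 + 3*x - 3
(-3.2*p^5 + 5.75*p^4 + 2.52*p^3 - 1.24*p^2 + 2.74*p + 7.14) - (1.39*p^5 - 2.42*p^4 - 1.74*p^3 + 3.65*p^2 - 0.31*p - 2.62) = -4.59*p^5 + 8.17*p^4 + 4.26*p^3 - 4.89*p^2 + 3.05*p + 9.76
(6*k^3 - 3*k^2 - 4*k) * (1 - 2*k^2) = -12*k^5 + 6*k^4 + 14*k^3 - 3*k^2 - 4*k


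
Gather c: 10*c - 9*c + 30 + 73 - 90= c + 13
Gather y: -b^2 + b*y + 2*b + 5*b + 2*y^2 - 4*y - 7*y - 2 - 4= -b^2 + 7*b + 2*y^2 + y*(b - 11) - 6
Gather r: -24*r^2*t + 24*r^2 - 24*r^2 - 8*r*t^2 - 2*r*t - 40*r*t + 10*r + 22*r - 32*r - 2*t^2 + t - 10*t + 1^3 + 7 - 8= -24*r^2*t + r*(-8*t^2 - 42*t) - 2*t^2 - 9*t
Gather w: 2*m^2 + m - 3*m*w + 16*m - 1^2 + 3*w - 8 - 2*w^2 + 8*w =2*m^2 + 17*m - 2*w^2 + w*(11 - 3*m) - 9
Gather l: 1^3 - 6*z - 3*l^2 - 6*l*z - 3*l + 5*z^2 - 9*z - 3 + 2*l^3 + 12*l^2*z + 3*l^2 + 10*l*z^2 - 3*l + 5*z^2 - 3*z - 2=2*l^3 + 12*l^2*z + l*(10*z^2 - 6*z - 6) + 10*z^2 - 18*z - 4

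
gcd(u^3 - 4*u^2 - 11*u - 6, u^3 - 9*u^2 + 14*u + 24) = u^2 - 5*u - 6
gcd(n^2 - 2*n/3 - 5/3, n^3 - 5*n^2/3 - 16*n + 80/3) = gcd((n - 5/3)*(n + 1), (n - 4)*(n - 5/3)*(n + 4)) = n - 5/3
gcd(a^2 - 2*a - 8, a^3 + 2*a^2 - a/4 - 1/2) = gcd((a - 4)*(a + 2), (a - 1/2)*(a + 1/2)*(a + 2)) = a + 2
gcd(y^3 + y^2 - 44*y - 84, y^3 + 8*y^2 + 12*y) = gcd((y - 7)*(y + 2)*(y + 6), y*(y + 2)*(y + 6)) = y^2 + 8*y + 12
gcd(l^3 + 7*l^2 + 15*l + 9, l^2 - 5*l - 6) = l + 1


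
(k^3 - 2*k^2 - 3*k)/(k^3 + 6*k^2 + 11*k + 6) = k*(k - 3)/(k^2 + 5*k + 6)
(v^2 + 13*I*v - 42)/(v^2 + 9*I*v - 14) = (v + 6*I)/(v + 2*I)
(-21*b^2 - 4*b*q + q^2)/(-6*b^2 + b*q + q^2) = (-7*b + q)/(-2*b + q)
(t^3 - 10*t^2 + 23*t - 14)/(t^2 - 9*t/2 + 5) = 2*(t^2 - 8*t + 7)/(2*t - 5)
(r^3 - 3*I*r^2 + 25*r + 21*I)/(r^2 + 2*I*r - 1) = (r^2 - 4*I*r + 21)/(r + I)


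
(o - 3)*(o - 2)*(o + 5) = o^3 - 19*o + 30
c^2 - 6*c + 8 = (c - 4)*(c - 2)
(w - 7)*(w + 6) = w^2 - w - 42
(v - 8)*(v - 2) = v^2 - 10*v + 16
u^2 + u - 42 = (u - 6)*(u + 7)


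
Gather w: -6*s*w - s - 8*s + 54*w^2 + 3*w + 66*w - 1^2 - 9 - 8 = -9*s + 54*w^2 + w*(69 - 6*s) - 18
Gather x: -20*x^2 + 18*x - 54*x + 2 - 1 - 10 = -20*x^2 - 36*x - 9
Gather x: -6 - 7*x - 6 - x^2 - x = -x^2 - 8*x - 12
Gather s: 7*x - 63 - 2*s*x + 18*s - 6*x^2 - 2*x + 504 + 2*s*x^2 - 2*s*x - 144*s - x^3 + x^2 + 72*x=s*(2*x^2 - 4*x - 126) - x^3 - 5*x^2 + 77*x + 441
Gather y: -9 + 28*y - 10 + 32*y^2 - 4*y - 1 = 32*y^2 + 24*y - 20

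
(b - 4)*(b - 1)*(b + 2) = b^3 - 3*b^2 - 6*b + 8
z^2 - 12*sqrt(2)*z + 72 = (z - 6*sqrt(2))^2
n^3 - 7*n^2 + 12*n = n*(n - 4)*(n - 3)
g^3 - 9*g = g*(g - 3)*(g + 3)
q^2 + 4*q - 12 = (q - 2)*(q + 6)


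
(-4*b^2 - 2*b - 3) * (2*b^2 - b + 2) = -8*b^4 - 12*b^2 - b - 6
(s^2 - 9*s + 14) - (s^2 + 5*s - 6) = 20 - 14*s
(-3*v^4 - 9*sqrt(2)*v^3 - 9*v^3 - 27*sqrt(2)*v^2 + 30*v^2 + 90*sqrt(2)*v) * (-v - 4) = 3*v^5 + 9*sqrt(2)*v^4 + 21*v^4 + 6*v^3 + 63*sqrt(2)*v^3 - 120*v^2 + 18*sqrt(2)*v^2 - 360*sqrt(2)*v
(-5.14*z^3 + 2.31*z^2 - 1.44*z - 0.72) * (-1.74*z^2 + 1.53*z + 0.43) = 8.9436*z^5 - 11.8836*z^4 + 3.8297*z^3 + 0.0429000000000002*z^2 - 1.7208*z - 0.3096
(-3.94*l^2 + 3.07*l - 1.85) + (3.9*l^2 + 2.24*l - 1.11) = -0.04*l^2 + 5.31*l - 2.96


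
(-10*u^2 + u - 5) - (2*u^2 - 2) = -12*u^2 + u - 3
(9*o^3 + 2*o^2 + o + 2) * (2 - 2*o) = -18*o^4 + 14*o^3 + 2*o^2 - 2*o + 4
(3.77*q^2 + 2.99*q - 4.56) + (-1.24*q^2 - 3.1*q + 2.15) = 2.53*q^2 - 0.11*q - 2.41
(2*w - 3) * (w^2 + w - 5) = 2*w^3 - w^2 - 13*w + 15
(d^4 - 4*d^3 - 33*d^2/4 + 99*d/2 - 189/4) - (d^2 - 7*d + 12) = d^4 - 4*d^3 - 37*d^2/4 + 113*d/2 - 237/4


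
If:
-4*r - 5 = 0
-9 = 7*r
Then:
No Solution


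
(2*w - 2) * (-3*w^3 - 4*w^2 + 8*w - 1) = -6*w^4 - 2*w^3 + 24*w^2 - 18*w + 2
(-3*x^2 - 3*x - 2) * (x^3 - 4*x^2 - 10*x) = -3*x^5 + 9*x^4 + 40*x^3 + 38*x^2 + 20*x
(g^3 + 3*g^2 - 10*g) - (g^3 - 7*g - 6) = 3*g^2 - 3*g + 6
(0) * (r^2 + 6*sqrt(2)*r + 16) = 0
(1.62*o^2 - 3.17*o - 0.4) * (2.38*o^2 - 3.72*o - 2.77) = 3.8556*o^4 - 13.571*o^3 + 6.353*o^2 + 10.2689*o + 1.108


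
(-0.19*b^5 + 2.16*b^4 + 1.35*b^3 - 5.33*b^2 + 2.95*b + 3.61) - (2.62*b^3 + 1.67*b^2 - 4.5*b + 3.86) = -0.19*b^5 + 2.16*b^4 - 1.27*b^3 - 7.0*b^2 + 7.45*b - 0.25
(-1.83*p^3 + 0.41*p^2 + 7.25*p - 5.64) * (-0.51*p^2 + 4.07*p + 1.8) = 0.9333*p^5 - 7.6572*p^4 - 5.3228*p^3 + 33.1219*p^2 - 9.9048*p - 10.152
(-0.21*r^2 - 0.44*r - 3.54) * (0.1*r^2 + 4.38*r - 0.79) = -0.021*r^4 - 0.9638*r^3 - 2.1153*r^2 - 15.1576*r + 2.7966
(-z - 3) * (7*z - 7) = -7*z^2 - 14*z + 21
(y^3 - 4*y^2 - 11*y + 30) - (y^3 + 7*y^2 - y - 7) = -11*y^2 - 10*y + 37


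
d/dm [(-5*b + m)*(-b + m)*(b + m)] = -b^2 - 10*b*m + 3*m^2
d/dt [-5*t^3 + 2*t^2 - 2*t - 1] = -15*t^2 + 4*t - 2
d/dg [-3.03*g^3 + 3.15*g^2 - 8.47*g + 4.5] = -9.09*g^2 + 6.3*g - 8.47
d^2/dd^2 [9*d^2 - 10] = 18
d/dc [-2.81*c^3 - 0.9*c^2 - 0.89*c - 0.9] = -8.43*c^2 - 1.8*c - 0.89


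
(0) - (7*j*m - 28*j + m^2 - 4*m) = -7*j*m + 28*j - m^2 + 4*m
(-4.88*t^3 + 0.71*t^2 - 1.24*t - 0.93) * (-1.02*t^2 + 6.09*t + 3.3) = 4.9776*t^5 - 30.4434*t^4 - 10.5153*t^3 - 4.26*t^2 - 9.7557*t - 3.069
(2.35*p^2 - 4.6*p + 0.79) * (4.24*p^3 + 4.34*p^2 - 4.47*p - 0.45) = 9.964*p^5 - 9.305*p^4 - 27.1189*p^3 + 22.9331*p^2 - 1.4613*p - 0.3555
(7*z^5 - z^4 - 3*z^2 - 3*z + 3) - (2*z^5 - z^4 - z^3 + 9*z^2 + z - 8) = 5*z^5 + z^3 - 12*z^2 - 4*z + 11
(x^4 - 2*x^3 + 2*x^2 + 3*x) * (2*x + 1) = 2*x^5 - 3*x^4 + 2*x^3 + 8*x^2 + 3*x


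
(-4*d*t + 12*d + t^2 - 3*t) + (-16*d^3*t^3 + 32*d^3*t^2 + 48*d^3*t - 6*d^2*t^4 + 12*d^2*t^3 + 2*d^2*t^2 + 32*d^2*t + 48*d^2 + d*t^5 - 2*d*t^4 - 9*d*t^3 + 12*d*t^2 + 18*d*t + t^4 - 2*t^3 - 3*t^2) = -16*d^3*t^3 + 32*d^3*t^2 + 48*d^3*t - 6*d^2*t^4 + 12*d^2*t^3 + 2*d^2*t^2 + 32*d^2*t + 48*d^2 + d*t^5 - 2*d*t^4 - 9*d*t^3 + 12*d*t^2 + 14*d*t + 12*d + t^4 - 2*t^3 - 2*t^2 - 3*t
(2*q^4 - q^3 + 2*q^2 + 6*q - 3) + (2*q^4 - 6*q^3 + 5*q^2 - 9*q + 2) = 4*q^4 - 7*q^3 + 7*q^2 - 3*q - 1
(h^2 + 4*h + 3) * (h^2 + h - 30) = h^4 + 5*h^3 - 23*h^2 - 117*h - 90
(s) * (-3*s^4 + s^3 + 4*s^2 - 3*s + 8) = -3*s^5 + s^4 + 4*s^3 - 3*s^2 + 8*s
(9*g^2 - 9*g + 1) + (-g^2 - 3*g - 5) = 8*g^2 - 12*g - 4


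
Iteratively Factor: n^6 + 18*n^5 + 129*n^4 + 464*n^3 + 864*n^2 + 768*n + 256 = (n + 4)*(n^5 + 14*n^4 + 73*n^3 + 172*n^2 + 176*n + 64) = (n + 4)^2*(n^4 + 10*n^3 + 33*n^2 + 40*n + 16) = (n + 1)*(n + 4)^2*(n^3 + 9*n^2 + 24*n + 16) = (n + 1)^2*(n + 4)^2*(n^2 + 8*n + 16) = (n + 1)^2*(n + 4)^3*(n + 4)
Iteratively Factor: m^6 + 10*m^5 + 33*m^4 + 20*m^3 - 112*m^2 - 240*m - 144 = (m + 2)*(m^5 + 8*m^4 + 17*m^3 - 14*m^2 - 84*m - 72) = (m + 2)^2*(m^4 + 6*m^3 + 5*m^2 - 24*m - 36) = (m - 2)*(m + 2)^2*(m^3 + 8*m^2 + 21*m + 18) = (m - 2)*(m + 2)^2*(m + 3)*(m^2 + 5*m + 6) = (m - 2)*(m + 2)^3*(m + 3)*(m + 3)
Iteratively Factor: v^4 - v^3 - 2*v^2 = (v)*(v^3 - v^2 - 2*v) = v*(v + 1)*(v^2 - 2*v) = v*(v - 2)*(v + 1)*(v)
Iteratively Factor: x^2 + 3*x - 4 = (x + 4)*(x - 1)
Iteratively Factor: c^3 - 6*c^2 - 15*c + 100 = (c - 5)*(c^2 - c - 20) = (c - 5)^2*(c + 4)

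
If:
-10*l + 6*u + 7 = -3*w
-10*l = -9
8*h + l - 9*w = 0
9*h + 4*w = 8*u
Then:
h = 84/725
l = 9/10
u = 2017/8700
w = 883/4350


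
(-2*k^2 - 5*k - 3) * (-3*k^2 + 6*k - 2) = 6*k^4 + 3*k^3 - 17*k^2 - 8*k + 6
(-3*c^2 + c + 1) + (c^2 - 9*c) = -2*c^2 - 8*c + 1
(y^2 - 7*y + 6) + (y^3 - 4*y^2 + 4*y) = y^3 - 3*y^2 - 3*y + 6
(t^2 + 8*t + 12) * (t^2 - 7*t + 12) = t^4 + t^3 - 32*t^2 + 12*t + 144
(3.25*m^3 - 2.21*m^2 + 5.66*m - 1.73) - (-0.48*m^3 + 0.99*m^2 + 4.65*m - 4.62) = 3.73*m^3 - 3.2*m^2 + 1.01*m + 2.89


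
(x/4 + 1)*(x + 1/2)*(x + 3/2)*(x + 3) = x^4/4 + 9*x^3/4 + 107*x^2/16 + 117*x/16 + 9/4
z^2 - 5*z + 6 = (z - 3)*(z - 2)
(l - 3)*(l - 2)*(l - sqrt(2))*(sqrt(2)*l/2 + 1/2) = sqrt(2)*l^4/2 - 5*sqrt(2)*l^3/2 - l^3/2 + 5*l^2/2 + 5*sqrt(2)*l^2/2 - 3*l + 5*sqrt(2)*l/2 - 3*sqrt(2)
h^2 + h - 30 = (h - 5)*(h + 6)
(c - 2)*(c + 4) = c^2 + 2*c - 8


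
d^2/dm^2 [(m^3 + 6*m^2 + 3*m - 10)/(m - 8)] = 2*(m^3 - 24*m^2 + 192*m + 398)/(m^3 - 24*m^2 + 192*m - 512)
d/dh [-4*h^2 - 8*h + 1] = -8*h - 8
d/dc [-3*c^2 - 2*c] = -6*c - 2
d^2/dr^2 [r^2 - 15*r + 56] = 2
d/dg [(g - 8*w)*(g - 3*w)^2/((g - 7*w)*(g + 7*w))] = (g^4 - 204*g^2*w^2 + 1516*g*w^3 - 2793*w^4)/(g^4 - 98*g^2*w^2 + 2401*w^4)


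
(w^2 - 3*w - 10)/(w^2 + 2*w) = (w - 5)/w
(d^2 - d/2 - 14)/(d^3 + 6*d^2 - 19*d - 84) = (d + 7/2)/(d^2 + 10*d + 21)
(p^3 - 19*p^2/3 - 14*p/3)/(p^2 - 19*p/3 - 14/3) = p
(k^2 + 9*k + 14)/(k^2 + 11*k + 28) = (k + 2)/(k + 4)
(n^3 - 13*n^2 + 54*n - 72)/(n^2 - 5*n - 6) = (n^2 - 7*n + 12)/(n + 1)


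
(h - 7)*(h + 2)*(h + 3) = h^3 - 2*h^2 - 29*h - 42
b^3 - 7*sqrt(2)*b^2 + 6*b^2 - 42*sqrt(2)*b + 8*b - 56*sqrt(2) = (b + 2)*(b + 4)*(b - 7*sqrt(2))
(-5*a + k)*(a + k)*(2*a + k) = -10*a^3 - 13*a^2*k - 2*a*k^2 + k^3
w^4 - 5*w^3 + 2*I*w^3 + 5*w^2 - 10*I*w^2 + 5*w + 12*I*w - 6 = (w - 3)*(w - 2)*(w + I)^2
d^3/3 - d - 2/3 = (d/3 + 1/3)*(d - 2)*(d + 1)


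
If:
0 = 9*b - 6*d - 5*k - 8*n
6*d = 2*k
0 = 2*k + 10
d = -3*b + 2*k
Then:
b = -25/9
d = -5/3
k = -5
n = 5/4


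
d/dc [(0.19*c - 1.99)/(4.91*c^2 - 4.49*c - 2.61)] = (-0.9329*c^2 + 19.5418*c - 9.431)/(24.1081*c^4 - 44.0918*c^3 - 5.4701*c^2 + 23.4378*c + 6.8121)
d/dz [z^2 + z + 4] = 2*z + 1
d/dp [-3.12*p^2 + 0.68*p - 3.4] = 0.68 - 6.24*p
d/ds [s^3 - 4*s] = 3*s^2 - 4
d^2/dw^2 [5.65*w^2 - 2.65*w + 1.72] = 11.3000000000000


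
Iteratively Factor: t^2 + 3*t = (t)*(t + 3)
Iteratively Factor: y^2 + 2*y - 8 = (y + 4)*(y - 2)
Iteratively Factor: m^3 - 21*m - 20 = (m + 4)*(m^2 - 4*m - 5) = (m - 5)*(m + 4)*(m + 1)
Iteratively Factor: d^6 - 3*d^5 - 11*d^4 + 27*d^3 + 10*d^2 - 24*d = (d - 4)*(d^5 + d^4 - 7*d^3 - d^2 + 6*d) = (d - 4)*(d - 1)*(d^4 + 2*d^3 - 5*d^2 - 6*d) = (d - 4)*(d - 1)*(d + 1)*(d^3 + d^2 - 6*d) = (d - 4)*(d - 1)*(d + 1)*(d + 3)*(d^2 - 2*d) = d*(d - 4)*(d - 1)*(d + 1)*(d + 3)*(d - 2)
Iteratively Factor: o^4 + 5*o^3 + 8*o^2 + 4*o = (o + 2)*(o^3 + 3*o^2 + 2*o) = (o + 1)*(o + 2)*(o^2 + 2*o) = o*(o + 1)*(o + 2)*(o + 2)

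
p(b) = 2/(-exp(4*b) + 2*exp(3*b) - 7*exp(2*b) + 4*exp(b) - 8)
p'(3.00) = 0.00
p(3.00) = 0.00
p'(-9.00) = 0.00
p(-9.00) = -0.25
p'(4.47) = 0.00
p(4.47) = -0.00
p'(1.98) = 0.00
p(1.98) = -0.00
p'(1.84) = 0.01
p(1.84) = -0.00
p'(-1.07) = 0.00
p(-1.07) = -0.27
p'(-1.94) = -0.01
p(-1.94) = -0.26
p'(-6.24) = -0.00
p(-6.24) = -0.25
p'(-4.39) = -0.00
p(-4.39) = -0.25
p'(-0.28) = 0.10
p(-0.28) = -0.24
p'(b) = 2*(4*exp(4*b) - 6*exp(3*b) + 14*exp(2*b) - 4*exp(b))/(-exp(4*b) + 2*exp(3*b) - 7*exp(2*b) + 4*exp(b) - 8)^2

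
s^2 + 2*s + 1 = (s + 1)^2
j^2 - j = j*(j - 1)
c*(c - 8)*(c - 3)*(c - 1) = c^4 - 12*c^3 + 35*c^2 - 24*c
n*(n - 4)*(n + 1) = n^3 - 3*n^2 - 4*n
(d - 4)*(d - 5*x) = d^2 - 5*d*x - 4*d + 20*x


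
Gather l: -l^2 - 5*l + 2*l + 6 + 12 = -l^2 - 3*l + 18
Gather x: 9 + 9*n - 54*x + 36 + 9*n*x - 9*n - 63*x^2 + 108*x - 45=-63*x^2 + x*(9*n + 54)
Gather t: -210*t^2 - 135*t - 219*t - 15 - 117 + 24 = -210*t^2 - 354*t - 108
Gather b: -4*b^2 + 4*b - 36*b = -4*b^2 - 32*b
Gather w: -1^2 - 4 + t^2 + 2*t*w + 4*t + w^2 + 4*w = t^2 + 4*t + w^2 + w*(2*t + 4) - 5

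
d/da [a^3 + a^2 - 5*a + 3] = 3*a^2 + 2*a - 5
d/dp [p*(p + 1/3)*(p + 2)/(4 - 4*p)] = (-3*p^3 + p^2 + 7*p + 1)/(6*(p^2 - 2*p + 1))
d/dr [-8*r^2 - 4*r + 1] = -16*r - 4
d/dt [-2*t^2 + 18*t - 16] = 18 - 4*t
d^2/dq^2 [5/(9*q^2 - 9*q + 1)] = 90*(-9*q^2 + 9*q + 9*(2*q - 1)^2 - 1)/(9*q^2 - 9*q + 1)^3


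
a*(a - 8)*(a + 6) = a^3 - 2*a^2 - 48*a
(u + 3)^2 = u^2 + 6*u + 9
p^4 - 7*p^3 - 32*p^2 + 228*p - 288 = (p - 8)*(p - 3)*(p - 2)*(p + 6)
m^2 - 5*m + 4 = (m - 4)*(m - 1)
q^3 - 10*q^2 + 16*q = q*(q - 8)*(q - 2)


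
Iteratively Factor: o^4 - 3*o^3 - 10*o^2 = (o)*(o^3 - 3*o^2 - 10*o) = o^2*(o^2 - 3*o - 10) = o^2*(o + 2)*(o - 5)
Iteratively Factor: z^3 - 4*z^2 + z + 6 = (z - 3)*(z^2 - z - 2) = (z - 3)*(z - 2)*(z + 1)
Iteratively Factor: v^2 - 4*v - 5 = (v + 1)*(v - 5)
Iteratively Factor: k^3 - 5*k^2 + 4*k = (k - 4)*(k^2 - k) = k*(k - 4)*(k - 1)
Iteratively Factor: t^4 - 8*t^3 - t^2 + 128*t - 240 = (t - 4)*(t^3 - 4*t^2 - 17*t + 60) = (t - 4)*(t - 3)*(t^2 - t - 20) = (t - 5)*(t - 4)*(t - 3)*(t + 4)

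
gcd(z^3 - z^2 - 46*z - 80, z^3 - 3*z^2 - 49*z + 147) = 1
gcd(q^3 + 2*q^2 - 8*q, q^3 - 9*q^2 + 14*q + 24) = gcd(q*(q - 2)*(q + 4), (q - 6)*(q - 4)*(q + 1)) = 1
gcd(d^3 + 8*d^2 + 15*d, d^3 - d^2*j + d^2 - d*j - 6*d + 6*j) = d + 3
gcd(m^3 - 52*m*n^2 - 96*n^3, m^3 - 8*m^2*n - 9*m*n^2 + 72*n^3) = m - 8*n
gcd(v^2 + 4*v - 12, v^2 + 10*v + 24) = v + 6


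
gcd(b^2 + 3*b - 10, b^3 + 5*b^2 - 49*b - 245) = b + 5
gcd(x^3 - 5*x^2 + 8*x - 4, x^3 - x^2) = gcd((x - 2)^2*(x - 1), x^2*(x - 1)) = x - 1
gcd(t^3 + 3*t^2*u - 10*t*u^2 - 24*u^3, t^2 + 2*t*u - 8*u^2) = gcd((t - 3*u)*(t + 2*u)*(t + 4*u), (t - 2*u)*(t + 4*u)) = t + 4*u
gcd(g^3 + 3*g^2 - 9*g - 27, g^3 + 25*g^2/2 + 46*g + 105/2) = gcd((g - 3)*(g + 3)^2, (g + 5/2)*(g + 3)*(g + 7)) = g + 3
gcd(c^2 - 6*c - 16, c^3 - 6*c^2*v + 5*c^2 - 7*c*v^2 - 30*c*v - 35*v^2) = 1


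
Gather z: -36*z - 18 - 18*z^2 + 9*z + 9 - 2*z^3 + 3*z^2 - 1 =-2*z^3 - 15*z^2 - 27*z - 10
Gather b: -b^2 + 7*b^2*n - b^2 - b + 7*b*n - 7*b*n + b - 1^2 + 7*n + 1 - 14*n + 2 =b^2*(7*n - 2) - 7*n + 2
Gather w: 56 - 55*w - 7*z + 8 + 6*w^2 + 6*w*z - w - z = 6*w^2 + w*(6*z - 56) - 8*z + 64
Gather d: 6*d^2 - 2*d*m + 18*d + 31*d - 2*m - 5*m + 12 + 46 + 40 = 6*d^2 + d*(49 - 2*m) - 7*m + 98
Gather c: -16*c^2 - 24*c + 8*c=-16*c^2 - 16*c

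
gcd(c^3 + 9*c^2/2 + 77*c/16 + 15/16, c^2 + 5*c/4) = c + 5/4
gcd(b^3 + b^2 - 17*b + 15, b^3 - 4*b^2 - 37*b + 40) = b^2 + 4*b - 5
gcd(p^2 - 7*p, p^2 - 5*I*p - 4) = 1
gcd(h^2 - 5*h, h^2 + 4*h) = h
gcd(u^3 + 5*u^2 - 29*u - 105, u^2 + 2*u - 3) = u + 3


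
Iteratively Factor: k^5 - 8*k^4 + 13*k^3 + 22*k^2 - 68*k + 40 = (k - 2)*(k^4 - 6*k^3 + k^2 + 24*k - 20) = (k - 2)*(k + 2)*(k^3 - 8*k^2 + 17*k - 10) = (k - 2)^2*(k + 2)*(k^2 - 6*k + 5) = (k - 5)*(k - 2)^2*(k + 2)*(k - 1)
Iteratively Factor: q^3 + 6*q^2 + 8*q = (q + 2)*(q^2 + 4*q) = q*(q + 2)*(q + 4)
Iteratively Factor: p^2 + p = (p + 1)*(p)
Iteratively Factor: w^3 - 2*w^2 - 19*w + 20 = (w - 1)*(w^2 - w - 20) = (w - 1)*(w + 4)*(w - 5)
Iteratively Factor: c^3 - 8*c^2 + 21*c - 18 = (c - 3)*(c^2 - 5*c + 6) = (c - 3)^2*(c - 2)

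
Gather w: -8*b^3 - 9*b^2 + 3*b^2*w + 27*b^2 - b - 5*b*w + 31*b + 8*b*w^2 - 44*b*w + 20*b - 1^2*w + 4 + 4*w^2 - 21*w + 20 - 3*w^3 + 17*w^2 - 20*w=-8*b^3 + 18*b^2 + 50*b - 3*w^3 + w^2*(8*b + 21) + w*(3*b^2 - 49*b - 42) + 24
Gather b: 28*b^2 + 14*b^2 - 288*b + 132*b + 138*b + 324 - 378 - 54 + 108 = 42*b^2 - 18*b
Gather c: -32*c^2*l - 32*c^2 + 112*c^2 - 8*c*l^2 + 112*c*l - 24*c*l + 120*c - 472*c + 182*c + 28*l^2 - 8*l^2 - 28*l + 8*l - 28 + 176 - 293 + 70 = c^2*(80 - 32*l) + c*(-8*l^2 + 88*l - 170) + 20*l^2 - 20*l - 75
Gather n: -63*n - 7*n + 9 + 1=10 - 70*n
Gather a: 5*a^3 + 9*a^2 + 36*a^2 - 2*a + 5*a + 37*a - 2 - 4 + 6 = 5*a^3 + 45*a^2 + 40*a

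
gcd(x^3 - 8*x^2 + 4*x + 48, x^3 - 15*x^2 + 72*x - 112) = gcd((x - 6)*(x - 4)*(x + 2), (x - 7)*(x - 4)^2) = x - 4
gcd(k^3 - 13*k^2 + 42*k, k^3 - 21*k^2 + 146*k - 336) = k^2 - 13*k + 42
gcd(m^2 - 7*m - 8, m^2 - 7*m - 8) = m^2 - 7*m - 8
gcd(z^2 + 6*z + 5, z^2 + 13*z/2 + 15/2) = z + 5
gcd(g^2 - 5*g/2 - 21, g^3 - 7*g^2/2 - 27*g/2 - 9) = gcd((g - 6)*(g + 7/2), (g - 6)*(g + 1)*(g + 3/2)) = g - 6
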